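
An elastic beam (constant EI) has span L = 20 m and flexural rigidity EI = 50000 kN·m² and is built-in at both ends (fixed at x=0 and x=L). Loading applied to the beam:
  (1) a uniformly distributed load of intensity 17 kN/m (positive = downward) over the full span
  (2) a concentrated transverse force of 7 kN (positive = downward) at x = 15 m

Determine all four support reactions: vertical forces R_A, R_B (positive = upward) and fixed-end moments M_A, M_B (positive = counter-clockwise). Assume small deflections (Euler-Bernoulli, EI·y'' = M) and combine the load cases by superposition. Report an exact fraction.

Load 1 — uniform load w=17 kN/m over full span:
  R_A = wL/2 = 17·20/2 = 170 kN
  M_A = wL²/12 = 17·20²/12 = 1700/3 kN·m
  R_B = wL/2 = 17·20/2 = 170 kN
  M_B = -wL²/12 = -17·20²/12 = -1700/3 kN·m
Load 2 — point force P=7 kN at a=15 m (b=L-a=5):
  R_A = Pb²(3a+b)/L³ = 7·5²·(3·15+5)/20³ = 35/32 kN
  M_A = Pab²/L² = 7·15·5²/20² = 105/16 kN·m
  R_B = Pa²(a+3b)/L³ = 7·15²·(15+3·5)/20³ = 189/32 kN
  M_B = -Pa²b/L² = -7·15²·5/20² = -315/16 kN·m
Superposition: R_A = 5475/32 kN, M_A = 27515/48 kN·m, R_B = 5629/32 kN, M_B = -28145/48 kN·m

R_A = 5475/32 kN, M_A = 27515/48 kN·m, R_B = 5629/32 kN, M_B = -28145/48 kN·m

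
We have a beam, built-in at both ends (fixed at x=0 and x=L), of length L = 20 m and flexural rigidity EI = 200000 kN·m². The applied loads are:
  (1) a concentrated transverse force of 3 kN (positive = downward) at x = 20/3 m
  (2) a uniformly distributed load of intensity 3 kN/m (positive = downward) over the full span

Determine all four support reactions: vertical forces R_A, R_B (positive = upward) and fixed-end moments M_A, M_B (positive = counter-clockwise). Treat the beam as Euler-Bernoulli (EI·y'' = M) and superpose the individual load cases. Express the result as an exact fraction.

R_A = 290/9 kN, M_A = 980/9 kN·m, R_B = 277/9 kN, M_B = -940/9 kN·m

Load 1 — point force P=3 kN at a=20/3 m (b=L-a=40/3):
  R_A = Pb²(3a+b)/L³ = 3·(40/3)²·(3·(20/3)+(40/3))/20³ = 20/9 kN
  M_A = Pab²/L² = 3·(20/3)·(40/3)²/20² = 80/9 kN·m
  R_B = Pa²(a+3b)/L³ = 3·(20/3)²·((20/3)+3·(40/3))/20³ = 7/9 kN
  M_B = -Pa²b/L² = -3·(20/3)²·(40/3)/20² = -40/9 kN·m
Load 2 — uniform load w=3 kN/m over full span:
  R_A = wL/2 = 3·20/2 = 30 kN
  M_A = wL²/12 = 3·20²/12 = 100 kN·m
  R_B = wL/2 = 3·20/2 = 30 kN
  M_B = -wL²/12 = -3·20²/12 = -100 kN·m
Superposition: R_A = 290/9 kN, M_A = 980/9 kN·m, R_B = 277/9 kN, M_B = -940/9 kN·m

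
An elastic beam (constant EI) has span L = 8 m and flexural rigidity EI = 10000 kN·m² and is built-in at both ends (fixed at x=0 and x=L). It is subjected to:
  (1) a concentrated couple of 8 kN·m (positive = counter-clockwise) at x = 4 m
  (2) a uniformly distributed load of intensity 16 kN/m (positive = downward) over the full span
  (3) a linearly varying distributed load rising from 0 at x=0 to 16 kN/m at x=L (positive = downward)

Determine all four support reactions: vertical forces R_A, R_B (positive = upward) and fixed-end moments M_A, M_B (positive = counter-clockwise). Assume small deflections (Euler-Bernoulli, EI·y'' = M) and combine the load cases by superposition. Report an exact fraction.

R_A = 847/10 kN, M_A = 1822/15 kN·m, R_B = 1073/10 kN, M_B = -2018/15 kN·m

Load 1 — applied couple M₀=8 kN·m at a=4 m (b=L-a=4):
  R_A = 6M₀ab/L³ = 6·8·4·4/8³ = 3/2 kN
  M_A = M₀b(2a-b)/L² = 8·4·(2·4-4)/8² = 2 kN·m
  R_B = -6M₀ab/L³ = -6·8·4·4/8³ = -3/2 kN
  M_B = M₀a(2b-a)/L² = 8·4·(2·4-4)/8² = 2 kN·m
Load 2 — uniform load w=16 kN/m over full span:
  R_A = wL/2 = 16·8/2 = 64 kN
  M_A = wL²/12 = 16·8²/12 = 256/3 kN·m
  R_B = wL/2 = 16·8/2 = 64 kN
  M_B = -wL²/12 = -16·8²/12 = -256/3 kN·m
Load 3 — triangular load w₀=16 kN/m (0→w₀ over full span):
  R_A = 3w₀L/20 = 3·16·8/20 = 96/5 kN
  M_A = w₀L²/30 = 16·8²/30 = 512/15 kN·m
  R_B = 7w₀L/20 = 7·16·8/20 = 224/5 kN
  M_B = -w₀L²/20 = -16·8²/20 = -256/5 kN·m
Superposition: R_A = 847/10 kN, M_A = 1822/15 kN·m, R_B = 1073/10 kN, M_B = -2018/15 kN·m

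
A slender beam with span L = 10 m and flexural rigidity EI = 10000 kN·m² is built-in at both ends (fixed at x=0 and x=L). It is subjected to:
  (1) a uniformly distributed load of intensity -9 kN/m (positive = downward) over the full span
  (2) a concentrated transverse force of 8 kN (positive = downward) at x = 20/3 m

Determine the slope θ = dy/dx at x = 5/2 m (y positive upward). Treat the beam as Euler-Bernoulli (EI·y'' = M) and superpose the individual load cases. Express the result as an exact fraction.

θ(5/2) = 119/19200 rad

Load 1 — uniform load w=-9 kN/m over full span:
  θ_1 = -wx(L-x)(L-2x)/(12EI) = -(-9)·(5/2)·(10-(5/2))·(10-2·(5/2))/(12·10000) = 9/1280 rad
Load 2 — point force P=8 kN at a=20/3 m (b=L-a=10/3):
  θ_2 = -Pb²x(2aL-(3a+b)x)/(2L³EI)  [x≤a] = -8·(10/3)²·(5/2)·(2·(20/3)·10-(3·(20/3)+(10/3))·(5/2))/(2·10³·10000) = -1/1200 rad
Superposition: θ = Σ θ_i = 119/19200 rad ≈ 0.006198 rad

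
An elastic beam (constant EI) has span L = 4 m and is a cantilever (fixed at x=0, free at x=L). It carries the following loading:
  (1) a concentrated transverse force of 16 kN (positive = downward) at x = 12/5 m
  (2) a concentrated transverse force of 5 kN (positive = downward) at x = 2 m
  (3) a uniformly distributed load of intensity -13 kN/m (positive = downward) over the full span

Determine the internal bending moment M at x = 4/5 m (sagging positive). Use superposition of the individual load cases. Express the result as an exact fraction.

M(4/5) = 874/25 kN·m

Load 1 — point force P=16 kN at a=12/5 m (b=L-a=8/5):
  M_1 = -P(a-x)  [x≤a] = -16·((12/5)-(4/5)) = -128/5 kN·m
Load 2 — point force P=5 kN at a=2 m (b=L-a=2):
  M_2 = -P(a-x)  [x≤a] = -5·(2-(4/5)) = -6 kN·m
Load 3 — uniform load w=-13 kN/m over full span:
  M_3 = -w(L-x)²/2 = -(-13)·(4-(4/5))²/2 = 1664/25 kN·m
Superposition: M = Σ M_i = 874/25 kN·m ≈ 34.960000 kN·m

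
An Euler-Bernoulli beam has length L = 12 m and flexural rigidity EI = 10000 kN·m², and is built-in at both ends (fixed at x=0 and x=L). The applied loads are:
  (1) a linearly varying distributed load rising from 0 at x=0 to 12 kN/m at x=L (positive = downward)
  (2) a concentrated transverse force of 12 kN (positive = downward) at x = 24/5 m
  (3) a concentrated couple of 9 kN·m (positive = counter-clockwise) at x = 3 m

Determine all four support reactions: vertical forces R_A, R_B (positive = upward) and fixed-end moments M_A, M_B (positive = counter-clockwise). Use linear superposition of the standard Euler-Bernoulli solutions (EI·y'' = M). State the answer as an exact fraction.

R_A = 120879/4000 kN, M_A = 153297/2000 kN·m, R_B = 215121/4000 kN, M_B = -194823/2000 kN·m

Load 1 — triangular load w₀=12 kN/m (0→w₀ over full span):
  R_A = 3w₀L/20 = 3·12·12/20 = 108/5 kN
  M_A = w₀L²/30 = 12·12²/30 = 288/5 kN·m
  R_B = 7w₀L/20 = 7·12·12/20 = 252/5 kN
  M_B = -w₀L²/20 = -12·12²/20 = -432/5 kN·m
Load 2 — point force P=12 kN at a=24/5 m (b=L-a=36/5):
  R_A = Pb²(3a+b)/L³ = 12·(36/5)²·(3·(24/5)+(36/5))/12³ = 972/125 kN
  M_A = Pab²/L² = 12·(24/5)·(36/5)²/12² = 2592/125 kN·m
  R_B = Pa²(a+3b)/L³ = 12·(24/5)²·((24/5)+3·(36/5))/12³ = 528/125 kN
  M_B = -Pa²b/L² = -12·(24/5)²·(36/5)/12² = -1728/125 kN·m
Load 3 — applied couple M₀=9 kN·m at a=3 m (b=L-a=9):
  R_A = 6M₀ab/L³ = 6·9·3·9/12³ = 27/32 kN
  M_A = M₀b(2a-b)/L² = 9·9·(2·3-9)/12² = -27/16 kN·m
  R_B = -6M₀ab/L³ = -6·9·3·9/12³ = -27/32 kN
  M_B = M₀a(2b-a)/L² = 9·3·(2·9-3)/12² = 45/16 kN·m
Superposition: R_A = 120879/4000 kN, M_A = 153297/2000 kN·m, R_B = 215121/4000 kN, M_B = -194823/2000 kN·m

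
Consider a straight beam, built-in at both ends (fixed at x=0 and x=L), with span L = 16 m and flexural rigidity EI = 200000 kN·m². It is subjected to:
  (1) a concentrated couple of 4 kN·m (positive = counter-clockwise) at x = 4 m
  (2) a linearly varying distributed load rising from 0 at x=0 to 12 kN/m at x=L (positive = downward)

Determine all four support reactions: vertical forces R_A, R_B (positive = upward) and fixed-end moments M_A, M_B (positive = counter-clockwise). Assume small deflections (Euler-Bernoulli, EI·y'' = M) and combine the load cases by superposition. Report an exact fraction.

Load 1 — applied couple M₀=4 kN·m at a=4 m (b=L-a=12):
  R_A = 6M₀ab/L³ = 6·4·4·12/16³ = 9/32 kN
  M_A = M₀b(2a-b)/L² = 4·12·(2·4-12)/16² = -3/4 kN·m
  R_B = -6M₀ab/L³ = -6·4·4·12/16³ = -9/32 kN
  M_B = M₀a(2b-a)/L² = 4·4·(2·12-4)/16² = 5/4 kN·m
Load 2 — triangular load w₀=12 kN/m (0→w₀ over full span):
  R_A = 3w₀L/20 = 3·12·16/20 = 144/5 kN
  M_A = w₀L²/30 = 12·16²/30 = 512/5 kN·m
  R_B = 7w₀L/20 = 7·12·16/20 = 336/5 kN
  M_B = -w₀L²/20 = -12·16²/20 = -768/5 kN·m
Superposition: R_A = 4653/160 kN, M_A = 2033/20 kN·m, R_B = 10707/160 kN, M_B = -3047/20 kN·m

R_A = 4653/160 kN, M_A = 2033/20 kN·m, R_B = 10707/160 kN, M_B = -3047/20 kN·m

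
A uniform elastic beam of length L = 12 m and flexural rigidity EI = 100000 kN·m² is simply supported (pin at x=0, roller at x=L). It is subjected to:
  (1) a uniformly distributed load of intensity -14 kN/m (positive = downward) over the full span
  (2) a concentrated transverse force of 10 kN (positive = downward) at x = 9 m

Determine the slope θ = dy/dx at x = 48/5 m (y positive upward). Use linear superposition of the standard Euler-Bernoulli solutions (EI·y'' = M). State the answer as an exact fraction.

Load 1 — uniform load w=-14 kN/m over full span:
  θ_1 = -w(L³-6Lx²+4x³)/(24EI) = -(-14)·(12³-6·12·(48/5)²+4·(48/5)³)/(24·100000) = -6237/781250 rad
Load 2 — point force P=10 kN at a=9 m (b=L-a=3):
  θ_2 = -Pa(2L²-6Lx+3x²+a²)/(6LEI)  [x>a] = -10·9·(2·12²-6·12·(48/5)+3·(48/5)²+9²)/(6·12·100000) = 1143/2000000 rad
Superposition: θ = Σ θ_i = -370593/50000000 rad ≈ -0.007412 rad

θ(48/5) = -370593/50000000 rad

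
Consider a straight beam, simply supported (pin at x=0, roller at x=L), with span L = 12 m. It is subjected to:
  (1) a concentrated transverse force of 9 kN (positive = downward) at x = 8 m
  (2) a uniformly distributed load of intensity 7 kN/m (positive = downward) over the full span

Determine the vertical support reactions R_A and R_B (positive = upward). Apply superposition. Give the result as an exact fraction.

R_A = 45 kN, R_B = 48 kN

Load 1 — point force P=9 kN at a=8 m (b=L-a=4):
  R_A = Pb/L = 9·4/12 = 3 kN
  R_B = Pa/L = 9·8/12 = 6 kN
Load 2 — uniform load w=7 kN/m over full span:
  R_A = wL/2 = 7·12/2 = 42 kN
  R_B = wL/2 = 7·12/2 = 42 kN
Superposition: R_A = 45 kN, R_B = 48 kN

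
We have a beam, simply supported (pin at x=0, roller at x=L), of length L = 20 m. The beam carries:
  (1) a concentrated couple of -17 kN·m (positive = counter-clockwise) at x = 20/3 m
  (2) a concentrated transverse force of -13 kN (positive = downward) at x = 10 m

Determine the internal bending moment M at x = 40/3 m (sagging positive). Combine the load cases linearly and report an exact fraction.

Load 1 — applied couple M₀=-17 kN·m at a=20/3 m (b=L-a=40/3):
  M_1 = M₀x/L - M₀  [x>a] = (-17)·(40/3)/20 - (-17) = 17/3 kN·m
Load 2 — point force P=-13 kN at a=10 m (b=L-a=10):
  M_2 = Pa(L-x)/L  [x>a] = (-13)·10·(20-(40/3))/20 = -130/3 kN·m
Superposition: M = Σ M_i = -113/3 kN·m ≈ -37.666667 kN·m

M(40/3) = -113/3 kN·m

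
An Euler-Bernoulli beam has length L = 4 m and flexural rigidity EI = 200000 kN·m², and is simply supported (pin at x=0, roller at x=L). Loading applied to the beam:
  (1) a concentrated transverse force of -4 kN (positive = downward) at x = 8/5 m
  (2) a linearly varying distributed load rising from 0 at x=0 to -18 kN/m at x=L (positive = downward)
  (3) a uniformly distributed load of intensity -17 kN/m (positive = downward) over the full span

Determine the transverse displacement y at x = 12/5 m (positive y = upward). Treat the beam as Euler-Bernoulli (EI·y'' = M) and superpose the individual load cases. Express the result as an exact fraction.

y(12/5) = 64237/146484375 m

Load 1 — point force P=-4 kN at a=8/5 m (b=L-a=12/5):
  y_1 = -Pa(L-x)(2Lx-a²-x²)/(6LEI)  [x>a] = -(-4)·(8/5)·(4-(12/5))·(2·4·(12/5)-(8/5)²-(12/5)²)/(6·4·200000) = 136/5859375 m
Load 2 — triangular load w₀=-18 kN/m (0→w₀ over full span):
  y_2 = -w₀x(7L⁴-10L²x²+3x⁴)/(360LEI) = -(-18)·(12/5)·(7·4⁴-10·4²·(12/5)²+3·(12/5)⁴)/(360·4·200000) = 7104/48828125 m
Load 3 — uniform load w=-17 kN/m over full span:
  y_3 = -wx(L³-2Lx²+x³)/(24EI) = -(-17)·(12/5)·(4³-2·4·(12/5)²+(12/5)³)/(24·200000) = 527/1953125 m
Superposition: y = Σ y_i = 64237/146484375 m ≈ 0.000439 m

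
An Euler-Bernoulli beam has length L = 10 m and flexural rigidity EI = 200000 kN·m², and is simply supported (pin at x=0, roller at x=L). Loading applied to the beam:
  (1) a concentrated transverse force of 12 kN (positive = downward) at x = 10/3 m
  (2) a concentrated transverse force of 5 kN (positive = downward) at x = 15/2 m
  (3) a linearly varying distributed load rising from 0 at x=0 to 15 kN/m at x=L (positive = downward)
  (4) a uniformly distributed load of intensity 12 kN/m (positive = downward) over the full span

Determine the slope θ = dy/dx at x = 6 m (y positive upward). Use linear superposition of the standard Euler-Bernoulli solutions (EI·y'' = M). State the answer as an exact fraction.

θ(6) = 44161/34560000 rad

Load 1 — point force P=12 kN at a=10/3 m (b=L-a=20/3):
  θ_1 = -Pa(2L²-6Lx+3x²+a²)/(6LEI)  [x>a] = -12·(10/3)·(2·10²-6·10·6+3·6²+(10/3)²)/(6·10·200000) = 23/168750 rad
Load 2 — point force P=5 kN at a=15/2 m (b=L-a=5/2):
  θ_2 = -Pb(L²-b²-3x²)/(6LEI)  [x≤a] = -5·(5/2)·(10²-(5/2)²-3·6²)/(6·10·200000) = 19/1280000 rad
Load 3 — triangular load w₀=15 kN/m (0→w₀ over full span):
  θ_3 = -w₀(7L⁴-30L²x²+15x⁴)/(360LEI) = -15·(7·10⁴-30·10²·6²+15·6⁴)/(360·10·200000) = 29/75000 rad
Load 4 — uniform load w=12 kN/m over full span:
  θ_4 = -w(L³-6Lx²+4x³)/(24EI) = -12·(10³-6·10·6²+4·6³)/(24·200000) = 37/50000 rad
Superposition: θ = Σ θ_i = 44161/34560000 rad ≈ 0.001278 rad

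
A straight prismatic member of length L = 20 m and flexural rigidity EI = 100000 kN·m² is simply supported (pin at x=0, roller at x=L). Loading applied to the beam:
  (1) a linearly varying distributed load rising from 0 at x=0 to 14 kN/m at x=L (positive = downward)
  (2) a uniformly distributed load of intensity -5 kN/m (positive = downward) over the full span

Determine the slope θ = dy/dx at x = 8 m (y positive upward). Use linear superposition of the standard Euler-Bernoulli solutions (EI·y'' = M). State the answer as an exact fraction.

Load 1 — triangular load w₀=14 kN/m (0→w₀ over full span):
  θ_1 = -w₀(7L⁴-30L²x²+15x⁴)/(360LEI) = -14·(7·20⁴-30·20²·8²+15·8⁴)/(360·20·100000) = -2261/281250 rad
Load 2 — uniform load w=-5 kN/m over full span:
  θ_2 = -w(L³-6Lx²+4x³)/(24EI) = -(-5)·(20³-6·20·8²+4·8³)/(24·100000) = 37/7500 rad
Superposition: θ = Σ θ_i = -1747/562500 rad ≈ -0.003106 rad

θ(8) = -1747/562500 rad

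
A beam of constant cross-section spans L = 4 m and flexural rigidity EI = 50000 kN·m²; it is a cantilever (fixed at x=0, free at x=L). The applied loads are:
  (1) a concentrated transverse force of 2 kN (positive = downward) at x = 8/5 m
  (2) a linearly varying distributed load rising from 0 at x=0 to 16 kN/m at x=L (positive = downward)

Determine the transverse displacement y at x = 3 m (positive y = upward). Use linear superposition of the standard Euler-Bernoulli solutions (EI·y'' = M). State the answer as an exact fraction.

Load 1 — point force P=2 kN at a=8/5 m (b=L-a=12/5):
  y_1 = -Pa²(3x-a)/(6EI)  [x>a] = -2·(8/5)²·(3·3-(8/5))/(6·50000) = -148/1171875 m
Load 2 — triangular load w₀=16 kN/m (0→w₀ over full span):
  y_2 = (w₀Lx³/12-w₀L²x²/6-w₀x⁵/(120L))/EI = (16·4·3³/12-16·4²·3²/6-16·3⁵/(120·4))/50000 = -2481/500000 m
Superposition: y = Σ y_i = -190811/37500000 m ≈ -0.005088 m

y(3) = -190811/37500000 m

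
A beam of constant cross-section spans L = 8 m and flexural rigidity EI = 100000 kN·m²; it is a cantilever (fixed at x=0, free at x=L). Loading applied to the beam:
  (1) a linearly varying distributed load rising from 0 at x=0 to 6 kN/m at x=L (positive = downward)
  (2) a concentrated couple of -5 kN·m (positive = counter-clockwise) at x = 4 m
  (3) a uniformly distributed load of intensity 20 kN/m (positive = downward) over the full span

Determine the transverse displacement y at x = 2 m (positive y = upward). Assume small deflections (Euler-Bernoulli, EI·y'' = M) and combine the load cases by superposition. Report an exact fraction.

Load 1 — triangular load w₀=6 kN/m (0→w₀ over full span):
  y_1 = (w₀Lx³/12-w₀L²x²/6-w₀x⁵/(120L))/EI = (6·8·2³/12-6·8²·2²/6-6·2⁵/(120·8))/100000 = -1121/500000 m
Load 2 — applied couple M₀=-5 kN·m at a=4 m (b=L-a=4):
  y_2 = M₀x²/(2EI)  [x≤a] = (-5)·2²/(2·100000) = -1/10000 m
Load 3 — uniform load w=20 kN/m over full span:
  y_3 = -wx²(x²-4Lx+6L²)/(24EI) = -20·2²·(2²-4·8·2+6·8²)/(24·100000) = -27/2500 m
Superposition: y = Σ y_i = -6571/500000 m ≈ -0.013142 m

y(2) = -6571/500000 m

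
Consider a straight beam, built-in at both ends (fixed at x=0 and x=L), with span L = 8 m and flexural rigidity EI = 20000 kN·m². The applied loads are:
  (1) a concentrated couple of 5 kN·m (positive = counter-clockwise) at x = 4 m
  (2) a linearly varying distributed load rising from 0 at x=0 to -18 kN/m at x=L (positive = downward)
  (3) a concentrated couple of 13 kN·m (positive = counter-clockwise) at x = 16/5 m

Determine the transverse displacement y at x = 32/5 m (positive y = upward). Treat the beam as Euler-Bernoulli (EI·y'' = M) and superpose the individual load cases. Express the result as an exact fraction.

Load 1 — applied couple M₀=5 kN·m at a=4 m (b=L-a=4):
  y_1 = (R_Ax³/6 - M_Ax²/2 - M₀(x-a)²/2)/EI  [x>a] with R_A=15/16, M_A=5/4 = ((15/16)·(32/5)³/6 - (5/4)·(32/5)²/2 - 5·((32/5)-4)²/2)/20000 = 3/62500 m
Load 2 — triangular load w₀=-18 kN/m (0→w₀ over full span):
  y_2 = -w₀x²(L-x)²(x+2L)/(120LEI) = -(-18)·(32/5)²·(8-(32/5))²·((32/5)+2·8)/(120·8·20000) = 21504/9765625 m
Load 3 — applied couple M₀=13 kN·m at a=16/5 m (b=L-a=24/5):
  y_3 = (R_Ax³/6 - M_Ax²/2 - M₀(x-a)²/2)/EI  [x>a] with R_A=117/50, M_A=39/25 = ((117/50)·(32/5)³/6 - (39/25)·(32/5)²/2 - 13·((32/5)-(16/5))²/2)/20000 = 364/1953125 m
Superposition: y = Σ y_i = 95171/39062500 m ≈ 0.002436 m

y(32/5) = 95171/39062500 m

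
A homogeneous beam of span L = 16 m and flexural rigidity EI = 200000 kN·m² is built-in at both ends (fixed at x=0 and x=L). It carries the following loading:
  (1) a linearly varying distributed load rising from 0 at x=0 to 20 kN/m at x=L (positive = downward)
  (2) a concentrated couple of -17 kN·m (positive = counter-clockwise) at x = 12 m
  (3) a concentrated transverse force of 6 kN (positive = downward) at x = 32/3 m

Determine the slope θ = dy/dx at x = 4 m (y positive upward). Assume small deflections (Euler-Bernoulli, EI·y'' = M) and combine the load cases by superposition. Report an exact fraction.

Load 1 — triangular load w₀=20 kN/m (0→w₀ over full span):
  θ_1 = -w₀(2x(L-x)(L-2x)(x+2L)+x²(L-x)²)/(120LEI) = -20·(2·4·(16-4)·(16-2·4)·(4+2·16)+4²·(16-4)²)/(120·16·200000) = -39/25000 rad
Load 2 — applied couple M₀=-17 kN·m at a=12 m (b=L-a=4):
  θ_2 = (R_Ax²/2 - M_Ax)/EI  [x≤a] with R_A=-153/128, M_A=-85/16 = ((-153/128)·4²/2 - (-85/16)·4)/200000 = 187/3200000 rad
Load 3 — point force P=6 kN at a=32/3 m (b=L-a=16/3):
  θ_3 = -Pb²x(2aL-(3a+b)x)/(2L³EI)  [x≤a] = -6·(16/3)²·4·(2·(32/3)·16-(3·(32/3)+(16/3))·4)/(2·16³·200000) = -1/12500 rad
Superposition: θ = Σ θ_i = -5061/3200000 rad ≈ -0.001582 rad

θ(4) = -5061/3200000 rad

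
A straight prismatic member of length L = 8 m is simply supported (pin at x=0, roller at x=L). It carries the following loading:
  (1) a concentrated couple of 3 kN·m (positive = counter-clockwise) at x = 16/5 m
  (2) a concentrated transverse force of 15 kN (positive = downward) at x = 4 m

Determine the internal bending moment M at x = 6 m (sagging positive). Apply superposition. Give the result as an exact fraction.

Load 1 — applied couple M₀=3 kN·m at a=16/5 m (b=L-a=24/5):
  M_1 = M₀x/L - M₀  [x>a] = 3·6/8 - 3 = -3/4 kN·m
Load 2 — point force P=15 kN at a=4 m (b=L-a=4):
  M_2 = Pa(L-x)/L  [x>a] = 15·4·(8-6)/8 = 15 kN·m
Superposition: M = Σ M_i = 57/4 kN·m ≈ 14.250000 kN·m

M(6) = 57/4 kN·m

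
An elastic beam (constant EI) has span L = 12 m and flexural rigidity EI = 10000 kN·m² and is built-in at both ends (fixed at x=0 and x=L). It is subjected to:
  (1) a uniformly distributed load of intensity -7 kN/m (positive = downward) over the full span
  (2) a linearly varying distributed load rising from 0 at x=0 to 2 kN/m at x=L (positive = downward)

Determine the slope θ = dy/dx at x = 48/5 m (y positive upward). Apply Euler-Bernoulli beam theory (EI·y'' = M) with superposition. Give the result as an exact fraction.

Load 1 — uniform load w=-7 kN/m over full span:
  θ_1 = -wx(L-x)(L-2x)/(12EI) = -(-7)·(48/5)·(12-(48/5))·(12-2·(48/5))/(12·10000) = -756/78125 rad
Load 2 — triangular load w₀=2 kN/m (0→w₀ over full span):
  θ_2 = -w₀(2x(L-x)(L-2x)(x+2L)+x²(L-x)²)/(120LEI) = -2·(2·(48/5)·(12-(48/5))·(12-2·(48/5))·((48/5)+2·12)+(48/5)²·(12-(48/5))²)/(120·12·10000) = 576/390625 rad
Superposition: θ = Σ θ_i = -3204/390625 rad ≈ -0.008202 rad

θ(48/5) = -3204/390625 rad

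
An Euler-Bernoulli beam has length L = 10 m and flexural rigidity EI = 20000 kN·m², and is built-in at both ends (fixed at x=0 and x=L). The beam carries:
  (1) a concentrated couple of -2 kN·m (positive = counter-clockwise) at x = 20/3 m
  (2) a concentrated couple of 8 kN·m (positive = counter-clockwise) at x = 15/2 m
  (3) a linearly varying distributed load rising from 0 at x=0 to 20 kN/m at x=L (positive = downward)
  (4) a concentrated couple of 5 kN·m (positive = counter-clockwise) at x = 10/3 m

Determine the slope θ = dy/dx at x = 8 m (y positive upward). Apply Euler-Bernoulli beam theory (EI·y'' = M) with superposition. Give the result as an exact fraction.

θ(8) = 219/50000 rad

Load 1 — applied couple M₀=-2 kN·m at a=20/3 m (b=L-a=10/3):
  θ_1 = (R_Ax²/2 - M_Ax - M₀(x-a))/EI  [x>a] with R_A=-4/15, M_A=-2/3 = ((-4/15)·8²/2 - (-2/3)·8 - (-2)·(8-(20/3)))/20000 = -1/37500 rad
Load 2 — applied couple M₀=8 kN·m at a=15/2 m (b=L-a=5/2):
  θ_2 = (R_Ax²/2 - M_Ax - M₀(x-a))/EI  [x>a] with R_A=9/10, M_A=5/2 = ((9/10)·8²/2 - (5/2)·8 - 8·(8-(15/2)))/20000 = 3/12500 rad
Load 3 — triangular load w₀=20 kN/m (0→w₀ over full span):
  θ_3 = -w₀(2x(L-x)(L-2x)(x+2L)+x²(L-x)²)/(120LEI) = -20·(2·8·(10-8)·(10-2·8)·(8+2·10)+8²·(10-8)²)/(120·10·20000) = 8/1875 rad
Load 4 — applied couple M₀=5 kN·m at a=10/3 m (b=L-a=20/3):
  θ_4 = (R_Ax²/2 - M_Ax - M₀(x-a))/EI  [x>a] with R_A=2/3, M_A=0 = ((2/3)·8²/2 - 0·8 - 5·(8-(10/3)))/20000 = -1/10000 rad
Superposition: θ = Σ θ_i = 219/50000 rad ≈ 0.004380 rad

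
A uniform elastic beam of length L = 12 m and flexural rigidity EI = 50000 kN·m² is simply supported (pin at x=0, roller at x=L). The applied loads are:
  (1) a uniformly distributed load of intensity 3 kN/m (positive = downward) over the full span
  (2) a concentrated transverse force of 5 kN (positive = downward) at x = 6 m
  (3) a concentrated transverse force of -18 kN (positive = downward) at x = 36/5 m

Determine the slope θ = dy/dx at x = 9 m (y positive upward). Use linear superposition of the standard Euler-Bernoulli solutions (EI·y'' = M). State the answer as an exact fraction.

Load 1 — uniform load w=3 kN/m over full span:
  θ_1 = -w(L³-6Lx²+4x³)/(24EI) = -3·(12³-6·12·9²+4·9³)/(24·50000) = 297/100000 rad
Load 2 — point force P=5 kN at a=6 m (b=L-a=6):
  θ_2 = -Pa(2L²-6Lx+3x²+a²)/(6LEI)  [x>a] = -5·6·(2·12²-6·12·9+3·9²+6²)/(6·12·50000) = 27/40000 rad
Load 3 — point force P=-18 kN at a=36/5 m (b=L-a=24/5):
  θ_3 = -Pa(2L²-6Lx+3x²+a²)/(6LEI)  [x>a] = -(-18)·(36/5)·(2·12²-6·12·9+3·9²+(36/5)²)/(6·12·50000) = -14661/6250000 rad
Superposition: θ = Σ θ_i = 32481/25000000 rad ≈ 0.001299 rad

θ(9) = 32481/25000000 rad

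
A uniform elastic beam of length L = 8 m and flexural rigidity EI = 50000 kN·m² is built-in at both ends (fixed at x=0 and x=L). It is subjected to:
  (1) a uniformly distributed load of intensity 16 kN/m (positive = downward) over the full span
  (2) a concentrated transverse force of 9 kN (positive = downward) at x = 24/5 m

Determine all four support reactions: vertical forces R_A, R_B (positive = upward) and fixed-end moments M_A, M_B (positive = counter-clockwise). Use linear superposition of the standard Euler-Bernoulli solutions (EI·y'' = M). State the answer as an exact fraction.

R_A = 8396/125 kN, M_A = 34592/375 kN·m, R_B = 8729/125 kN, M_B = -35888/375 kN·m

Load 1 — uniform load w=16 kN/m over full span:
  R_A = wL/2 = 16·8/2 = 64 kN
  M_A = wL²/12 = 16·8²/12 = 256/3 kN·m
  R_B = wL/2 = 16·8/2 = 64 kN
  M_B = -wL²/12 = -16·8²/12 = -256/3 kN·m
Load 2 — point force P=9 kN at a=24/5 m (b=L-a=16/5):
  R_A = Pb²(3a+b)/L³ = 9·(16/5)²·(3·(24/5)+(16/5))/8³ = 396/125 kN
  M_A = Pab²/L² = 9·(24/5)·(16/5)²/8² = 864/125 kN·m
  R_B = Pa²(a+3b)/L³ = 9·(24/5)²·((24/5)+3·(16/5))/8³ = 729/125 kN
  M_B = -Pa²b/L² = -9·(24/5)²·(16/5)/8² = -1296/125 kN·m
Superposition: R_A = 8396/125 kN, M_A = 34592/375 kN·m, R_B = 8729/125 kN, M_B = -35888/375 kN·m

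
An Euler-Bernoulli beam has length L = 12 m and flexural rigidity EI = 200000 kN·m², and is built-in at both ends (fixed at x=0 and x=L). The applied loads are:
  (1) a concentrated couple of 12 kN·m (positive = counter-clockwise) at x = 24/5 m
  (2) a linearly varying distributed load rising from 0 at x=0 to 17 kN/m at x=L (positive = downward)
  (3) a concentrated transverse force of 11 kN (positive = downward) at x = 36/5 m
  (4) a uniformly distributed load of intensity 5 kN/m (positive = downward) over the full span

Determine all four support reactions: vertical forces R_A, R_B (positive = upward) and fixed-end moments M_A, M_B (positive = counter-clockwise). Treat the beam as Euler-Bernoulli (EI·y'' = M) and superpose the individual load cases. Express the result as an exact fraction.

R_A = 8239/125 kN, M_A = 19464/125 kN·m, R_B = 13386/125 kN, M_B = -24696/125 kN·m

Load 1 — applied couple M₀=12 kN·m at a=24/5 m (b=L-a=36/5):
  R_A = 6M₀ab/L³ = 6·12·(24/5)·(36/5)/12³ = 36/25 kN
  M_A = M₀b(2a-b)/L² = 12·(36/5)·(2·(24/5)-(36/5))/12² = 36/25 kN·m
  R_B = -6M₀ab/L³ = -6·12·(24/5)·(36/5)/12³ = -36/25 kN
  M_B = M₀a(2b-a)/L² = 12·(24/5)·(2·(36/5)-(24/5))/12² = 96/25 kN·m
Load 2 — triangular load w₀=17 kN/m (0→w₀ over full span):
  R_A = 3w₀L/20 = 3·17·12/20 = 153/5 kN
  M_A = w₀L²/30 = 17·12²/30 = 408/5 kN·m
  R_B = 7w₀L/20 = 7·17·12/20 = 357/5 kN
  M_B = -w₀L²/20 = -17·12²/20 = -612/5 kN·m
Load 3 — point force P=11 kN at a=36/5 m (b=L-a=24/5):
  R_A = Pb²(3a+b)/L³ = 11·(24/5)²·(3·(36/5)+(24/5))/12³ = 484/125 kN
  M_A = Pab²/L² = 11·(36/5)·(24/5)²/12² = 1584/125 kN·m
  R_B = Pa²(a+3b)/L³ = 11·(36/5)²·((36/5)+3·(24/5))/12³ = 891/125 kN
  M_B = -Pa²b/L² = -11·(36/5)²·(24/5)/12² = -2376/125 kN·m
Load 4 — uniform load w=5 kN/m over full span:
  R_A = wL/2 = 5·12/2 = 30 kN
  M_A = wL²/12 = 5·12²/12 = 60 kN·m
  R_B = wL/2 = 5·12/2 = 30 kN
  M_B = -wL²/12 = -5·12²/12 = -60 kN·m
Superposition: R_A = 8239/125 kN, M_A = 19464/125 kN·m, R_B = 13386/125 kN, M_B = -24696/125 kN·m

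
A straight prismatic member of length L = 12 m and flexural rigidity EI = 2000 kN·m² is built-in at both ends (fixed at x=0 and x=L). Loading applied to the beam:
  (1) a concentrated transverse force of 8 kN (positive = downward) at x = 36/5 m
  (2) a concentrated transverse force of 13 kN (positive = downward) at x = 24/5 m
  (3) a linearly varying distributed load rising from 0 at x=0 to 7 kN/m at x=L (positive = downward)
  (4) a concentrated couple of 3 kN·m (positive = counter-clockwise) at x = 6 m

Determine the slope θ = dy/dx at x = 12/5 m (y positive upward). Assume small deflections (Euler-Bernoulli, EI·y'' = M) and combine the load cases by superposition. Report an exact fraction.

θ(12/5) = -27981/625000 rad

Load 1 — point force P=8 kN at a=36/5 m (b=L-a=24/5):
  θ_1 = -Pb²x(2aL-(3a+b)x)/(2L³EI)  [x≤a] = -8·(24/5)²·(12/5)·(2·(36/5)·12-(3·(36/5)+(24/5))·(12/5))/(2·12³·2000) = -2736/390625 rad
Load 2 — point force P=13 kN at a=24/5 m (b=L-a=36/5):
  θ_2 = -Pb²x(2aL-(3a+b)x)/(2L³EI)  [x≤a] = -13·(36/5)²·(12/5)·(2·(24/5)·12-(3·(24/5)+(36/5))·(12/5))/(2·12³·2000) = -11583/781250 rad
Load 3 — triangular load w₀=7 kN/m (0→w₀ over full span):
  θ_3 = -w₀(2x(L-x)(L-2x)(x+2L)+x²(L-x)²)/(120LEI) = -7·(2·(12/5)·(12-(12/5))·(12-2·(12/5))·((12/5)+2·12)+(12/5)²·(12-(12/5))²)/(120·12·2000) = -1764/78125 rad
Load 4 — applied couple M₀=3 kN·m at a=6 m (b=L-a=6):
  θ_4 = (R_Ax²/2 - M_Ax)/EI  [x≤a] with R_A=3/8, M_A=3/4 = ((3/8)·(12/5)²/2 - (3/4)·(12/5))/2000 = -9/25000 rad
Superposition: θ = Σ θ_i = -27981/625000 rad ≈ -0.044770 rad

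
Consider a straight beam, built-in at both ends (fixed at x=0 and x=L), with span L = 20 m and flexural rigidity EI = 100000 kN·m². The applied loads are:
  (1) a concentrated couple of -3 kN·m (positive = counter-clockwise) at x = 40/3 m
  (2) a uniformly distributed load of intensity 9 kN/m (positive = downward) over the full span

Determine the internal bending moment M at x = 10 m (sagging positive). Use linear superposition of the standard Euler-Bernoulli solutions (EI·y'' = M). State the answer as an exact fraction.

M(10) = 149 kN·m

Load 1 — applied couple M₀=-3 kN·m at a=40/3 m (b=L-a=20/3):
  M_1 = R_Ax - M_A  [x≤a] with R_A=-1/5, M_A=-1 = (-1/5)·10 - (-1) = -1 kN·m
Load 2 — uniform load w=9 kN/m over full span:
  M_2 = wLx/2 - wL²/12 - wx²/2 = 9·20·10/2 - 9·20²/12 - 9·10²/2 = 150 kN·m
Superposition: M = Σ M_i = 149 kN·m ≈ 149.000000 kN·m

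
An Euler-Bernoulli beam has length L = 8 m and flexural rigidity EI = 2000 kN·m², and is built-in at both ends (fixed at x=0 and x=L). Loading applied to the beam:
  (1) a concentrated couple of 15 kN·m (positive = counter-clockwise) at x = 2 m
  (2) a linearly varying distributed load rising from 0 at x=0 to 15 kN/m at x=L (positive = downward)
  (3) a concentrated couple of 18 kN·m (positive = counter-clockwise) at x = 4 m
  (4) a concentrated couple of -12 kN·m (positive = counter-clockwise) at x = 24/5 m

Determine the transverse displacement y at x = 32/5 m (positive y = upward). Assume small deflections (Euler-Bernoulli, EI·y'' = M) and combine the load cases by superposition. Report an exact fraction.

Load 1 — applied couple M₀=15 kN·m at a=2 m (b=L-a=6):
  y_1 = (R_Ax³/6 - M_Ax²/2 - M₀(x-a)²/2)/EI  [x>a] with R_A=135/64, M_A=-45/16 = ((135/64)·(32/5)³/6 - (-45/16)·(32/5)²/2 - 15·((32/5)-2)²/2)/2000 = 57/25000 m
Load 2 — triangular load w₀=15 kN/m (0→w₀ over full span):
  y_2 = -w₀x²(L-x)²(x+2L)/(120LEI) = -15·(32/5)²·(8-(32/5))²·((32/5)+2·8)/(120·8·2000) = -7168/390625 m
Load 3 — applied couple M₀=18 kN·m at a=4 m (b=L-a=4):
  y_3 = (R_Ax³/6 - M_Ax²/2 - M₀(x-a)²/2)/EI  [x>a] with R_A=27/8, M_A=9/2 = ((27/8)·(32/5)³/6 - (9/2)·(32/5)²/2 - 18·((32/5)-4)²/2)/2000 = 27/15625 m
Load 4 — applied couple M₀=-12 kN·m at a=24/5 m (b=L-a=16/5):
  y_4 = (R_Ax³/6 - M_Ax²/2 - M₀(x-a)²/2)/EI  [x>a] with R_A=-54/25, M_A=-96/25 = ((-54/25)·(32/5)³/6 - (-96/25)·(32/5)²/2 - (-12)·((32/5)-(24/5))²/2)/2000 = -72/390625 m
Superposition: y = Σ y_i = -9079/625000 m ≈ -0.014526 m

y(32/5) = -9079/625000 m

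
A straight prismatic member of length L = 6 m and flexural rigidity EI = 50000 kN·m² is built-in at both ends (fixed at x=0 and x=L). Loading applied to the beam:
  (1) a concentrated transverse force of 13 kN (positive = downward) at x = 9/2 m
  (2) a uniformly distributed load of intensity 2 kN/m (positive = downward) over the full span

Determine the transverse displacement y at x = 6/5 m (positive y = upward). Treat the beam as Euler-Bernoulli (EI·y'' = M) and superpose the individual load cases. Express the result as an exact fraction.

y(6/5) = -48123/500000000 m

Load 1 — point force P=13 kN at a=9/2 m (b=L-a=3/2):
  y_1 = -Pb²x²(3aL-(3a+b)x)/(6L³EI)  [x≤a] = -13·(3/2)²·(6/5)²·(3·(9/2)·6-(3·(9/2)+(3/2))·(6/5))/(6·6³·50000) = -819/20000000 m
Load 2 — uniform load w=2 kN/m over full span:
  y_2 = -wx²(L-x)²/(24EI) = -2·(6/5)²·(6-(6/5))²/(24·50000) = -108/1953125 m
Superposition: y = Σ y_i = -48123/500000000 m ≈ -0.000096 m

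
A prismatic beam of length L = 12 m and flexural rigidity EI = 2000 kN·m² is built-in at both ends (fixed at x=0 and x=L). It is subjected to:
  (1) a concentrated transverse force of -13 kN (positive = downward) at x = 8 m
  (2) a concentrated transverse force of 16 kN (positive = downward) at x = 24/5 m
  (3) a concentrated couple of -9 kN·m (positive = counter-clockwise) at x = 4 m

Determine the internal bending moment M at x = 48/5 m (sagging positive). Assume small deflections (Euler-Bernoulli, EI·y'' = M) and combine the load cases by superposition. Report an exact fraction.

M(48/5) = -3447/625 kN·m

Load 1 — point force P=-13 kN at a=8 m (b=L-a=4):
  M_1 = Pa²(a+3b)(L-x)/L³ - Pa²b/L²  [x>a] = (-13)·8²·(8+3·4)·(12-(48/5))/12³ - (-13)·8²·4/12² = 0 kN·m
Load 2 — point force P=16 kN at a=24/5 m (b=L-a=36/5):
  M_2 = Pa²(a+3b)(L-x)/L³ - Pa²b/L²  [x>a] = 16·(24/5)²·((24/5)+3·(36/5))·(12-(48/5))/12³ - 16·(24/5)²·(36/5)/12² = -3072/625 kN·m
Load 3 — applied couple M₀=-9 kN·m at a=4 m (b=L-a=8):
  M_3 = R_Ax - M_A - M₀  [x>a] with R_A=-1, M_A=0 = (-1)·(48/5) - 0 - (-9) = -3/5 kN·m
Superposition: M = Σ M_i = -3447/625 kN·m ≈ -5.515200 kN·m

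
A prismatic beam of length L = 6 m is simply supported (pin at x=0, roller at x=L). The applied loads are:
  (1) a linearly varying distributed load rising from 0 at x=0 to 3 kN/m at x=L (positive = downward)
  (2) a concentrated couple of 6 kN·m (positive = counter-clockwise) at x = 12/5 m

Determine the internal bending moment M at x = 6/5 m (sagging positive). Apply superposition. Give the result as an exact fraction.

M(6/5) = 582/125 kN·m

Load 1 — triangular load w₀=3 kN/m (0→w₀ over full span):
  M_1 = w₀Lx/6 - w₀x³/(6L) = 3·6·(6/5)/6 - 3·(6/5)³/(6·6) = 432/125 kN·m
Load 2 — applied couple M₀=6 kN·m at a=12/5 m (b=L-a=18/5):
  M_2 = M₀x/L  [x≤a] = 6·(6/5)/6 = 6/5 kN·m
Superposition: M = Σ M_i = 582/125 kN·m ≈ 4.656000 kN·m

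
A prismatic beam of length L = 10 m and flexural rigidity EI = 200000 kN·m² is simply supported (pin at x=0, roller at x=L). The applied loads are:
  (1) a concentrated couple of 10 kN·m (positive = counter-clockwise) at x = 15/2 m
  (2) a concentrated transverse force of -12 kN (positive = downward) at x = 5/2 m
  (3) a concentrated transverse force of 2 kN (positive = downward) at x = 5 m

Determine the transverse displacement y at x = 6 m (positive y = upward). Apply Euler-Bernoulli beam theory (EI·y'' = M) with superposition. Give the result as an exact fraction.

y(6) = 851/2400000 m

Load 1 — applied couple M₀=10 kN·m at a=15/2 m (b=L-a=5/2):
  y_1 = (M₀x³/(6L)+C₁x)/EI  [x≤a] with C₁=M₀(3b²-L²)/(6L)=-325/24 = (10·6³/(6·10)+(-325/24)·6)/200000 = -181/800000 m
Load 2 — point force P=-12 kN at a=5/2 m (b=L-a=15/2):
  y_2 = -Pa(L-x)(2Lx-a²-x²)/(6LEI)  [x>a] = -(-12)·(5/2)·(10-6)·(2·10·6-(5/2)²-6²)/(6·10·200000) = 311/400000 m
Load 3 — point force P=2 kN at a=5 m (b=L-a=5):
  y_3 = -Pa(L-x)(2Lx-a²-x²)/(6LEI)  [x>a] = -2·5·(10-6)·(2·10·6-5²-6²)/(6·10·200000) = -59/300000 m
Superposition: y = Σ y_i = 851/2400000 m ≈ 0.000355 m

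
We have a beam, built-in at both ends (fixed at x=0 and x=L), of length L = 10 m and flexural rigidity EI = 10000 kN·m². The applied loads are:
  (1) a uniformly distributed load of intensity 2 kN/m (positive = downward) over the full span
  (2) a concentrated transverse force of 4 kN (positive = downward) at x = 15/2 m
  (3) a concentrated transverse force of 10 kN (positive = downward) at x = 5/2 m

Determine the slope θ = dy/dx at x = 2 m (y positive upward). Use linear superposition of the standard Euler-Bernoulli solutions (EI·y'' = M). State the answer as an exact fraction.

Load 1 — uniform load w=2 kN/m over full span:
  θ_1 = -wx(L-x)(L-2x)/(12EI) = -2·2·(10-2)·(10-2·2)/(12·10000) = -1/625 rad
Load 2 — point force P=4 kN at a=15/2 m (b=L-a=5/2):
  θ_2 = -Pb²x(2aL-(3a+b)x)/(2L³EI)  [x≤a] = -4·(5/2)²·2·(2·(15/2)·10-(3·(15/2)+(5/2))·2)/(2·10³·10000) = -1/4000 rad
Load 3 — point force P=10 kN at a=5/2 m (b=L-a=15/2):
  θ_3 = -Pb²x(2aL-(3a+b)x)/(2L³EI)  [x≤a] = -10·(15/2)²·2·(2·(5/2)·10-(3·(5/2)+(15/2))·2)/(2·10³·10000) = -9/8000 rad
Superposition: θ = Σ θ_i = -119/40000 rad ≈ -0.002975 rad

θ(2) = -119/40000 rad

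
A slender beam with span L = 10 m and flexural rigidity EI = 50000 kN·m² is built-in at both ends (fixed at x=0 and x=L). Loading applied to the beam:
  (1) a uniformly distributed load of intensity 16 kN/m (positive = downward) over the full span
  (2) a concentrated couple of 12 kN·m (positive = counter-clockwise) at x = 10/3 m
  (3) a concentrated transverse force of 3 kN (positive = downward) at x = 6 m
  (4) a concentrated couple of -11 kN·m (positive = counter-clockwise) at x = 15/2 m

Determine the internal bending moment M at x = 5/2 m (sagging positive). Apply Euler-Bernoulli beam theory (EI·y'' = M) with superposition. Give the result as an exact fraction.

M(5/2) = 49849/2400 kN·m

Load 1 — uniform load w=16 kN/m over full span:
  M_1 = wLx/2 - wL²/12 - wx²/2 = 16·10·(5/2)/2 - 16·10²/12 - 16·(5/2)²/2 = 50/3 kN·m
Load 2 — applied couple M₀=12 kN·m at a=10/3 m (b=L-a=20/3):
  M_2 = R_Ax - M_A  [x≤a] with R_A=8/5, M_A=0 = (8/5)·(5/2) - 0 = 4 kN·m
Load 3 — point force P=3 kN at a=6 m (b=L-a=4):
  M_3 = Pb²(3a+b)x/L³ - Pab²/L²  [x≤a] = 3·4²·(3·6+4)·(5/2)/10³ - 3·6·4²/10² = -6/25 kN·m
Load 4 — applied couple M₀=-11 kN·m at a=15/2 m (b=L-a=5/2):
  M_4 = R_Ax - M_A  [x≤a] with R_A=-99/80, M_A=-55/16 = (-99/80)·(5/2) - (-55/16) = 11/32 kN·m
Superposition: M = Σ M_i = 49849/2400 kN·m ≈ 20.770417 kN·m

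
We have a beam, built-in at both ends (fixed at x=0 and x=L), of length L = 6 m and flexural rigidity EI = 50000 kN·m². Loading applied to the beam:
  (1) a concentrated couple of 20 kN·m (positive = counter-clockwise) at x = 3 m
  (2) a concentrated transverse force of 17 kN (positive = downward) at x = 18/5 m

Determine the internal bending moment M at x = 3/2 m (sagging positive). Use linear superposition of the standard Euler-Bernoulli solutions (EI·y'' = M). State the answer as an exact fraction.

Load 1 — applied couple M₀=20 kN·m at a=3 m (b=L-a=3):
  M_1 = R_Ax - M_A  [x≤a] with R_A=5, M_A=5 = 5·(3/2) - 5 = 5/2 kN·m
Load 2 — point force P=17 kN at a=18/5 m (b=L-a=12/5):
  M_2 = Pb²(3a+b)x/L³ - Pab²/L²  [x≤a] = 17·(12/5)²·(3·(18/5)+(12/5))·(3/2)/6³ - 17·(18/5)·(12/5)²/6² = -102/125 kN·m
Superposition: M = Σ M_i = 421/250 kN·m ≈ 1.684000 kN·m

M(3/2) = 421/250 kN·m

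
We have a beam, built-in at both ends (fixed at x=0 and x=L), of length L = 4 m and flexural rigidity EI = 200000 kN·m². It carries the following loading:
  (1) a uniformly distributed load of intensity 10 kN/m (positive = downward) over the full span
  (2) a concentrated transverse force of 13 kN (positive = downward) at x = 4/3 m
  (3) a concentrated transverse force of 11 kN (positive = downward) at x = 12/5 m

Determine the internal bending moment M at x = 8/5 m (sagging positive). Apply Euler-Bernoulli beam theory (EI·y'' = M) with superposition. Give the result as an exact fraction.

M(8/5) = 203764/16875 kN·m

Load 1 — uniform load w=10 kN/m over full span:
  M_1 = wLx/2 - wL²/12 - wx²/2 = 10·4·(8/5)/2 - 10·4²/12 - 10·(8/5)²/2 = 88/15 kN·m
Load 2 — point force P=13 kN at a=4/3 m (b=L-a=8/3):
  M_2 = Pa²(a+3b)(L-x)/L³ - Pa²b/L²  [x>a] = 13·(4/3)²·((4/3)+3·(8/3))·(4-(8/5))/4³ - 13·(4/3)²·(8/3)/4² = 572/135 kN·m
Load 3 — point force P=11 kN at a=12/5 m (b=L-a=8/5):
  M_3 = Pb²(3a+b)x/L³ - Pab²/L²  [x≤a] = 11·(8/5)²·(3·(12/5)+(8/5))·(8/5)/4³ - 11·(12/5)·(8/5)²/4² = 1232/625 kN·m
Superposition: M = Σ M_i = 203764/16875 kN·m ≈ 12.074904 kN·m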